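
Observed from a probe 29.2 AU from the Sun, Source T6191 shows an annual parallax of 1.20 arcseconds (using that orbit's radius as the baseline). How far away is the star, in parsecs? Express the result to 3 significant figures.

With baseline B (in AU) and parallax p (in arcsec), d = B/p parsecs.
d = 29.2 / 1.20 = 24.333 pc.

24.3 pc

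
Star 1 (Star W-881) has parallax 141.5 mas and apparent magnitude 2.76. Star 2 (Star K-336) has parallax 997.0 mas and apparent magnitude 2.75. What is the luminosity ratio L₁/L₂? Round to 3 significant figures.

L₁/L₂ = 49.2

d₁ = 1/p₁ = 1/0.1415″ = 7.0671 pc; d₂ = 1/p₂ = 1/0.9970″ = 1.003 pc.
M₁ = m₁ − 5 log₁₀ d₁ + 5 = 2.76 − 4.2462 + 5 = 3.5138.
M₂ = 2.75 − 0.0065 + 5 = 7.7435.
L₁/L₂ = 10^(0.4(M₂ − M₁)) = 10^(0.4 × 4.2297) = 10^1.69188 = 49.19.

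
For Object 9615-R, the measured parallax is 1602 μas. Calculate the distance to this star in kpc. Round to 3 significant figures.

0.624 kpc

p = 1602 μas = 0.001602 arcsec.
d = 1/p = 1/0.001602 = 624.22 pc.
= 0.62422 kpc.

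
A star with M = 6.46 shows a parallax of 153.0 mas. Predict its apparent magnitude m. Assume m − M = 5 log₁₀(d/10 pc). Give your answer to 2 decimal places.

d = 1/p = 1/0.1530″ = 6.5359 pc.
m − M = 5 log₁₀ d − 5 = 5 log₁₀(6.5359) − 5 = 4.0765 − 5 = -0.9235.
m = M + (m − M) = 6.46 + (-0.9235) = 5.54.

m = 5.54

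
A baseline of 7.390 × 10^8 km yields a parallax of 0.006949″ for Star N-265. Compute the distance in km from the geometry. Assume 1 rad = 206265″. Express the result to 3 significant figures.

θ = 0.006949″ = 0.006949/206265 = 3.3690 × 10^-8 rad.
d = B/θ = (7.390 × 10^8) / (3.3690 × 10^-8) = 2.1935 × 10^16 km.

2.19 × 10^16 km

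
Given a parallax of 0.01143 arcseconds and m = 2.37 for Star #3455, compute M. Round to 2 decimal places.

d = 1/p = 1/0.01143″ = 87.489 pc.
m − M = 5 log₁₀(87.489) − 5 = 9.7098 − 5 = 4.7098.
M = m − (m − M) = 2.37 − 4.7098 = -2.34.

M = -2.34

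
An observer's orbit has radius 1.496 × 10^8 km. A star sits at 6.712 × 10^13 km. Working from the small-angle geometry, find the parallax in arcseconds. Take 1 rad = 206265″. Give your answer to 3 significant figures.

0.460 arcsec

θ ≈ B/d = (1.496 × 10^8) / (6.712 × 10^13) = 2.2288 × 10^-6 rad.
In arcseconds: 2.2288 × 10^-6 × 206265 = 0.45972″.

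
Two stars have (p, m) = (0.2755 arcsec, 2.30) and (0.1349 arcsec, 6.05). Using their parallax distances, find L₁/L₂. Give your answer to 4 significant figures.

d₁ = 1/p₁ = 1/0.2755″ = 3.6298 pc; d₂ = 1/p₂ = 1/0.1349″ = 7.4129 pc.
M₁ = m₁ − 5 log₁₀ d₁ + 5 = 2.30 − 2.7994 + 5 = 4.5006.
M₂ = 6.05 − 4.3499 + 5 = 6.7001.
L₁/L₂ = 10^(0.4(M₂ − M₁)) = 10^(0.4 × 2.1995) = 10^0.87980 = 7.5823.

L₁/L₂ = 7.582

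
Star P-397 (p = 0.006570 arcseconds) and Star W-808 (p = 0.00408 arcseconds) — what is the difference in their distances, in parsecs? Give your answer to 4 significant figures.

d_A = 1/0.006570″ = 152.21 pc; d_B = 1/0.004080″ = 245.1 pc.
|d_B − d_A| = |245.1 − 152.21| = 92.89 pc.

92.89 pc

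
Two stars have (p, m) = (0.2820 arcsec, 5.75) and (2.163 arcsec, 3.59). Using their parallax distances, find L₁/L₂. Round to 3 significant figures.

d₁ = 1/p₁ = 1/0.2820″ = 3.5461 pc; d₂ = 1/p₂ = 1/2.163″ = 0.46232 pc.
M₁ = m₁ − 5 log₁₀ d₁ + 5 = 5.75 − 2.7488 + 5 = 8.0012.
M₂ = 3.59 − (-1.6753) + 5 = 10.2653.
L₁/L₂ = 10^(0.4(M₂ − M₁)) = 10^(0.4 × 2.2641) = 10^0.90564 = 8.0471.

L₁/L₂ = 8.05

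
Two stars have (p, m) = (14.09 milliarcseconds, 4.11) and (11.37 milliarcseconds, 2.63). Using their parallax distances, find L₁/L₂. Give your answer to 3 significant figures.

L₁/L₂ = 0.167

d₁ = 1/p₁ = 1/0.01409″ = 70.972 pc; d₂ = 1/p₂ = 1/0.01137″ = 87.951 pc.
M₁ = m₁ − 5 log₁₀ d₁ + 5 = 4.11 − 9.2554 + 5 = -0.1454.
M₂ = 2.63 − 9.7212 + 5 = -2.0912.
L₁/L₂ = 10^(0.4(M₂ − M₁)) = 10^(0.4 × (-1.9458)) = 10^(-0.77832) = 0.1666.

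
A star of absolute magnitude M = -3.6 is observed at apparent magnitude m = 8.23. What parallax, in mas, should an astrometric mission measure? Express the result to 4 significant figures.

m − M = 8.23 − (-3.6) = 11.83.
d = 10^((m−M)/5 + 1) = 10^3.366 = 2322.7 pc.
p = 1/d = 1/2322.7 = 0.00043053 arcsec = 0.43053 mas.

0.4305 mas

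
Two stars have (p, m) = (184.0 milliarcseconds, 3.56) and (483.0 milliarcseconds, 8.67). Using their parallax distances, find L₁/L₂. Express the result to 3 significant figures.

L₁/L₂ = 763

d₁ = 1/p₁ = 1/0.1840″ = 5.4348 pc; d₂ = 1/p₂ = 1/0.4830″ = 2.0704 pc.
M₁ = m₁ − 5 log₁₀ d₁ + 5 = 3.56 − 3.6759 + 5 = 4.8841.
M₂ = 8.67 − 1.5803 + 5 = 12.0897.
L₁/L₂ = 10^(0.4(M₂ − M₁)) = 10^(0.4 × 7.2056) = 10^2.88224 = 762.5.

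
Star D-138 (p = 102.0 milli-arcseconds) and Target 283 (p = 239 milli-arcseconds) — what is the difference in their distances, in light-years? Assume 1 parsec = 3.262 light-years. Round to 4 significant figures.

18.33 ly

d_A = 1/0.1020″ = 9.8039 pc; d_B = 1/0.2390″ = 4.1841 pc.
|d_B − d_A| = |4.1841 − 9.8039| = 5.6198 pc = 5.6198 × 3.262 ly = 18.332 ly.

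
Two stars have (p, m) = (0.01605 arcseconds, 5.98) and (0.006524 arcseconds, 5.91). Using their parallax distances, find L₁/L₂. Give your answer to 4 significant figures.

L₁/L₂ = 0.1549

d₁ = 1/p₁ = 1/0.01605″ = 62.305 pc; d₂ = 1/p₂ = 1/0.006524″ = 153.28 pc.
M₁ = m₁ − 5 log₁₀ d₁ + 5 = 5.98 − 8.9726 + 5 = 2.0074.
M₂ = 5.91 − 10.9274 + 5 = -0.0174.
L₁/L₂ = 10^(0.4(M₂ − M₁)) = 10^(0.4 × (-2.0248)) = 10^(-0.80992) = 0.15491.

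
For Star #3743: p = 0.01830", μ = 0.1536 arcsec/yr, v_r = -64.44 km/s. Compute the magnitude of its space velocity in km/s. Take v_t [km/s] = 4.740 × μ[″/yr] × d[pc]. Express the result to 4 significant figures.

d = 1/p = 1/0.01830″ = 54.645 pc.
v_t = 4.740 μ d = 4.740 × 0.1536 × 54.645 = 39.785 km/s.
v = √(v_r² + v_t²) = √((-64.44)² + 39.785²) = √5735.36 = 75.732 km/s.

75.73 km/s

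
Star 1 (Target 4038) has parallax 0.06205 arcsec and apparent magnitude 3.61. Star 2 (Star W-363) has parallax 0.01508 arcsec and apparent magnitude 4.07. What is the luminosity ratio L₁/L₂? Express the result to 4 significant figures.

d₁ = 1/p₁ = 1/0.06205″ = 16.116 pc; d₂ = 1/p₂ = 1/0.01508″ = 66.313 pc.
M₁ = m₁ − 5 log₁₀ d₁ + 5 = 3.61 − 6.0363 + 5 = 2.5737.
M₂ = 4.07 − 9.1080 + 5 = -0.0380.
L₁/L₂ = 10^(0.4(M₂ − M₁)) = 10^(0.4 × (-2.6117)) = 10^(-1.04468) = 0.090224.

L₁/L₂ = 0.09022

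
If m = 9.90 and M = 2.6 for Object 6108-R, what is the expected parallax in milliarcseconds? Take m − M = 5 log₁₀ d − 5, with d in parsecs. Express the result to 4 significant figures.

m − M = 9.90 − 2.6 = 7.30.
d = 10^((m−M)/5 + 1) = 10^2.460 = 288.4 pc.
p = 1/d = 1/288.4 = 0.0034674 arcsec = 3.4674 mas.

3.467 mas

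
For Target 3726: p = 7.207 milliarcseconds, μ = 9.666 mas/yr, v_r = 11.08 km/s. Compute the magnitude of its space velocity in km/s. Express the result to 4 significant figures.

d = 1/p = 1/0.007207″ = 138.75 pc.
μ = 9.666 mas/yr = 0.009666 ″/yr.
v_t = 4.740 μ d = 4.740 × 0.009666 × 138.75 = 6.3571 km/s.
v = √(v_r² + v_t²) = √(11.08² + 6.3571²) = √163.179 = 12.774 km/s.

12.77 km/s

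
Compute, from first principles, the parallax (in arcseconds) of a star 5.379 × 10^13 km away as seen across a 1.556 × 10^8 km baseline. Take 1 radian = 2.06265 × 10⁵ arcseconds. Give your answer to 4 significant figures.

0.5967 arcsec

θ ≈ B/d = (1.556 × 10^8) / (5.379 × 10^13) = 2.8927 × 10^-6 rad.
In arcseconds: 2.8927 × 10^-6 × 206265 = 0.59666″.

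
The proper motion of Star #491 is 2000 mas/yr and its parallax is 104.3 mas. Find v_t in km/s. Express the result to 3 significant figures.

d = 1/p = 1/0.1043″ = 9.5877 pc.
μ = 2000 mas/yr = 2.00 ″/yr.
v_t = 4.74 × μ × d = 4.74 × 2.00 × 9.5877 = 90.891 km/s.

90.9 km/s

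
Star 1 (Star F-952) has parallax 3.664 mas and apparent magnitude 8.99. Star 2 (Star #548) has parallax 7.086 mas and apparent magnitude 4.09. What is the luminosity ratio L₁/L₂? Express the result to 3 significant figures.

d₁ = 1/p₁ = 1/0.003664″ = 272.93 pc; d₂ = 1/p₂ = 1/0.007086″ = 141.12 pc.
M₁ = m₁ − 5 log₁₀ d₁ + 5 = 8.99 − 12.1803 + 5 = 1.8097.
M₂ = 4.09 − 10.7479 + 5 = -1.6579.
L₁/L₂ = 10^(0.4(M₂ − M₁)) = 10^(0.4 × (-3.4676)) = 10^(-1.38704) = 0.041017.

L₁/L₂ = 0.0410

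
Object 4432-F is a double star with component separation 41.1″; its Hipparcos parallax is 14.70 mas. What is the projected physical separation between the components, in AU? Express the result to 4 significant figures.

2796 AU

d = 1/p = 1/0.01470″ = 68.027 pc.
At distance d (pc), an angle of θ arcsec spans θ·d AU: s = 41.1 × 68.027 = 2795.9 AU.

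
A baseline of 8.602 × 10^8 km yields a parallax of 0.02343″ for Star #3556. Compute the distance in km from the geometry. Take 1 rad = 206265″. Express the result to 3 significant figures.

7.57 × 10^15 km

θ = 0.02343″ = 0.02343/206265 = 1.1359 × 10^-7 rad.
d = B/θ = (8.602 × 10^8) / (1.1359 × 10^-7) = 7.5728 × 10^15 km.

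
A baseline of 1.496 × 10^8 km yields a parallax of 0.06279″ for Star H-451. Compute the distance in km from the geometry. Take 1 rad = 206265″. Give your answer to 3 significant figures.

θ = 0.06279″ = 0.06279/206265 = 3.0441 × 10^-7 rad.
d = B/θ = (1.496 × 10^8) / (3.0441 × 10^-7) = 4.9144 × 10^14 km.

4.91 × 10^14 km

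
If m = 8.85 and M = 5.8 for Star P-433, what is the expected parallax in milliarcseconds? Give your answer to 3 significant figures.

24.5 mas

m − M = 8.85 − 5.8 = 3.05.
d = 10^((m−M)/5 + 1) = 10^1.610 = 40.738 pc.
p = 1/d = 1/40.738 = 0.024547 arcsec = 24.547 mas.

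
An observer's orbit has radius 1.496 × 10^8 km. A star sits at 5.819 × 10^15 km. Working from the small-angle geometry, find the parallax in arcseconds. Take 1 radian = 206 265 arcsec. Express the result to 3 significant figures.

θ ≈ B/d = (1.496 × 10^8) / (5.819 × 10^15) = 2.5709 × 10^-8 rad.
In arcseconds: 2.5709 × 10^-8 × 206265 = 0.0053029″.

0.00530 arcsec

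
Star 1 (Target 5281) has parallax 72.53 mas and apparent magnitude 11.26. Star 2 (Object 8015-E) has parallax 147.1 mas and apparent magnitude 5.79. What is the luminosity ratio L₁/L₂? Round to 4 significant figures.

L₁/L₂ = 0.02668

d₁ = 1/p₁ = 1/0.07253″ = 13.787 pc; d₂ = 1/p₂ = 1/0.1471″ = 6.7981 pc.
M₁ = m₁ − 5 log₁₀ d₁ + 5 = 11.26 − 5.6973 + 5 = 10.5627.
M₂ = 5.79 − 4.1619 + 5 = 6.6281.
L₁/L₂ = 10^(0.4(M₂ − M₁)) = 10^(0.4 × (-3.9346)) = 10^(-1.57384) = 0.026678.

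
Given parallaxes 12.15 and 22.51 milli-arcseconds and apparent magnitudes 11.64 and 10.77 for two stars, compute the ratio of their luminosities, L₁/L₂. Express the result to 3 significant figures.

d₁ = 1/p₁ = 1/0.01215″ = 82.305 pc; d₂ = 1/p₂ = 1/0.02251″ = 44.425 pc.
M₁ = m₁ − 5 log₁₀ d₁ + 5 = 11.64 − 9.5771 + 5 = 7.0629.
M₂ = 10.77 − 8.2381 + 5 = 7.5319.
L₁/L₂ = 10^(0.4(M₂ − M₁)) = 10^(0.4 × 0.4690) = 10^0.18760 = 1.5403.

L₁/L₂ = 1.54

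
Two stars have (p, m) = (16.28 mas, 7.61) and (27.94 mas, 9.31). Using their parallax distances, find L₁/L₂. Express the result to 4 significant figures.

d₁ = 1/p₁ = 1/0.01628″ = 61.425 pc; d₂ = 1/p₂ = 1/0.02794″ = 35.791 pc.
M₁ = m₁ − 5 log₁₀ d₁ + 5 = 7.61 − 8.9417 + 5 = 3.6683.
M₂ = 9.31 − 7.7689 + 5 = 6.5411.
L₁/L₂ = 10^(0.4(M₂ − M₁)) = 10^(0.4 × 2.8728) = 10^1.14912 = 14.097.

L₁/L₂ = 14.10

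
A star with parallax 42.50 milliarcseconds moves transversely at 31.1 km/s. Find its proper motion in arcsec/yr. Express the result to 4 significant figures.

d = 1/p = 1/0.04250″ = 23.529 pc.
μ = v_t / (4.74 d) = 31.1 / (4.74 × 23.529) = 31.1 / 111.53 = 0.27885 ″/yr.

0.2789 arcsec/yr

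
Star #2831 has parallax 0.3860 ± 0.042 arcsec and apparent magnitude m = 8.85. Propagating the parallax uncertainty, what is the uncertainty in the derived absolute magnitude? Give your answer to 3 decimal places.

σ_M = 0.236 mag

M = m − 5 log₁₀ d + 5 = m + 5 log₁₀ p + 5, so ∂M/∂p = 5/(p ln 10).
σ_M = (5/ln 10) · (σ_p/p) = 2.1715 × 0.042/0.3860 = 2.1715 × 0.10881 = 0.23628.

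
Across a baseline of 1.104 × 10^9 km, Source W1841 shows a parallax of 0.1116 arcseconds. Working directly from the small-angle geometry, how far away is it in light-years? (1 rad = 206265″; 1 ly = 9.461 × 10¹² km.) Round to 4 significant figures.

θ = 0.1116″ = 0.1116/206265 = 5.4105 × 10^-7 rad.
d = B/θ = (1.104 × 10^9) / (5.4105 × 10^-7) = 2.0405 × 10^15 km = (2.0405 × 10^15) / (9.461 × 10^12) ly = 215.67 ly.

215.7 ly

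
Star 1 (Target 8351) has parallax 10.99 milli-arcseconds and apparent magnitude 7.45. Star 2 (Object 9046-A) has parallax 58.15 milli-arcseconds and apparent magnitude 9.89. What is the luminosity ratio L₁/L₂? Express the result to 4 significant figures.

L₁/L₂ = 264.9

d₁ = 1/p₁ = 1/0.01099″ = 90.992 pc; d₂ = 1/p₂ = 1/0.05815″ = 17.197 pc.
M₁ = m₁ − 5 log₁₀ d₁ + 5 = 7.45 − 9.7950 + 5 = 2.6550.
M₂ = 9.89 − 6.1773 + 5 = 8.7127.
L₁/L₂ = 10^(0.4(M₂ − M₁)) = 10^(0.4 × 6.0577) = 10^2.42308 = 264.9.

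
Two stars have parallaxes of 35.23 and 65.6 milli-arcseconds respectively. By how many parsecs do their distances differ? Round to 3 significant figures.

d_A = 1/0.03523″ = 28.385 pc; d_B = 1/0.06560″ = 15.244 pc.
|d_B − d_A| = |15.244 − 28.385| = 13.141 pc.

13.1 pc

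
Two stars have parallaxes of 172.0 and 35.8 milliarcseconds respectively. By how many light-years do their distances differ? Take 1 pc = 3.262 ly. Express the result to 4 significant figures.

d_A = 1/0.1720″ = 5.814 pc; d_B = 1/0.03580″ = 27.933 pc.
|d_B − d_A| = |27.933 − 5.814| = 22.119 pc = 22.119 × 3.262 ly = 72.152 ly.

72.15 ly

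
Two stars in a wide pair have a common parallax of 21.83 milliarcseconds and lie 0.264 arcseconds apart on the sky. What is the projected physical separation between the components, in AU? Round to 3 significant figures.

12.1 AU

d = 1/p = 1/0.02183″ = 45.809 pc.
At distance d (pc), an angle of θ arcsec spans θ·d AU: s = 0.264 × 45.809 = 12.094 AU.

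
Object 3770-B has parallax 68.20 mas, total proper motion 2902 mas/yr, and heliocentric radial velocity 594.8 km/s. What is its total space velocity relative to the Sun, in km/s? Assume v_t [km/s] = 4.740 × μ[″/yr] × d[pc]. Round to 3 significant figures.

628 km/s

d = 1/p = 1/0.06820″ = 14.663 pc.
μ = 2902 mas/yr = 2.902 ″/yr.
v_t = 4.740 μ d = 4.740 × 2.902 × 14.663 = 201.7 km/s.
v = √(v_r² + v_t²) = √(594.8² + 201.7²) = √394470 = 628.07 km/s.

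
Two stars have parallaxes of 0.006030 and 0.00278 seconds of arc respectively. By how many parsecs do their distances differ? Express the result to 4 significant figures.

193.9 pc

d_A = 1/0.006030″ = 165.84 pc; d_B = 1/0.002780″ = 359.71 pc.
|d_B − d_A| = |359.71 − 165.84| = 193.87 pc.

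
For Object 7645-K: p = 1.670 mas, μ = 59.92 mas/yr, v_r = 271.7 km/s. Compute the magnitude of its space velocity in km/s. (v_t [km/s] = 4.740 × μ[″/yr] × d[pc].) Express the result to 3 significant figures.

d = 1/p = 1/0.001670″ = 598.8 pc.
μ = 59.92 mas/yr = 0.05992 ″/yr.
v_t = 4.740 μ d = 4.740 × 0.05992 × 598.8 = 170.07 km/s.
v = √(v_r² + v_t²) = √(271.7² + 170.07²) = √102745 = 320.54 km/s.

321 km/s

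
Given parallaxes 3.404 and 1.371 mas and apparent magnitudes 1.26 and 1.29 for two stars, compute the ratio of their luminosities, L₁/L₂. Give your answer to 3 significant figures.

L₁/L₂ = 0.167

d₁ = 1/p₁ = 1/0.003404″ = 293.77 pc; d₂ = 1/p₂ = 1/0.001371″ = 729.39 pc.
M₁ = m₁ − 5 log₁₀ d₁ + 5 = 1.26 − 12.3400 + 5 = -6.0800.
M₂ = 1.29 − 14.3148 + 5 = -8.0248.
L₁/L₂ = 10^(0.4(M₂ − M₁)) = 10^(0.4 × (-1.9448)) = 10^(-0.77792) = 0.16676.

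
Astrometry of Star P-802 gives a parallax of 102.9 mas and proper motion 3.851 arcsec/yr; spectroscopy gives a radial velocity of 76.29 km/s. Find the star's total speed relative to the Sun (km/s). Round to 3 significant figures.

d = 1/p = 1/0.1029″ = 9.7182 pc.
v_t = 4.740 μ d = 4.740 × 3.851 × 9.7182 = 177.39 km/s.
v = √(v_r² + v_t²) = √(76.29² + 177.39²) = √37287.4 = 193.1 km/s.

193 km/s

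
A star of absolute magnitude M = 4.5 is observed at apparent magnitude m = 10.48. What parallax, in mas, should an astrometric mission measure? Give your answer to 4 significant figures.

m − M = 10.48 − 4.5 = 5.98.
d = 10^((m−M)/5 + 1) = 10^2.196 = 157.04 pc.
p = 1/d = 1/157.04 = 0.0063678 arcsec = 6.3678 mas.

6.368 mas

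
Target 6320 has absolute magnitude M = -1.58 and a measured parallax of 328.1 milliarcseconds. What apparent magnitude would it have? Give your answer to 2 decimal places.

m = -4.16

d = 1/p = 1/0.3281″ = 3.0479 pc.
m − M = 5 log₁₀ d − 5 = 5 log₁₀(3.0479) − 5 = 2.4200 − 5 = -2.5800.
m = M + (m − M) = -1.58 + (-2.5800) = -4.16.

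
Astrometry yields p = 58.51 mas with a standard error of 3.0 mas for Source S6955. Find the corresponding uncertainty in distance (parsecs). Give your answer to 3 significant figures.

0.876 pc

d = 1/p, so σ_d = σ_p / p².
σ_d = 0.00300 / (0.05851)² = 0.00300 / 0.0034234 = 0.87632 pc.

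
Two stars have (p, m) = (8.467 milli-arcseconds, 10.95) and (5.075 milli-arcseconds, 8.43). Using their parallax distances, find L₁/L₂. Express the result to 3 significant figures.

L₁/L₂ = 0.0353

d₁ = 1/p₁ = 1/0.008467″ = 118.11 pc; d₂ = 1/p₂ = 1/0.005075″ = 197.04 pc.
M₁ = m₁ − 5 log₁₀ d₁ + 5 = 10.95 − 10.3614 + 5 = 5.5886.
M₂ = 8.43 − 11.4728 + 5 = 1.9572.
L₁/L₂ = 10^(0.4(M₂ − M₁)) = 10^(0.4 × (-3.6314)) = 10^(-1.45256) = 0.035273.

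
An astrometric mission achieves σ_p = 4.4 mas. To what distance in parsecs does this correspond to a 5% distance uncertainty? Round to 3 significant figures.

11.4 pc

σ_d/d = σ_p/p, so the condition is σ_p/p ≤ 0.05, i.e. p ≥ σ_p/0.05.
p_min = 4.4/0.05 = 88 mas = 0.088 arcsec.
d_max = 1/p_min = 1/0.088 = 11.364 pc.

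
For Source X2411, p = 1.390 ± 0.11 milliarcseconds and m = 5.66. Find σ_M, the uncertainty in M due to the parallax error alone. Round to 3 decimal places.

σ_M = 0.172 mag

M = m − 5 log₁₀ d + 5 = m + 5 log₁₀ p + 5, so ∂M/∂p = 5/(p ln 10).
σ_M = (5/ln 10) · (σ_p/p) = 2.1715 × 0.11/1.390 = 2.1715 × 0.079137 = 0.17185.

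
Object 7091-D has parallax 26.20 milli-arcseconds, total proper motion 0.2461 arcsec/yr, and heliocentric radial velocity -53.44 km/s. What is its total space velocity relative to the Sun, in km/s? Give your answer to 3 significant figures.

d = 1/p = 1/0.02620″ = 38.168 pc.
v_t = 4.740 μ d = 4.740 × 0.2461 × 38.168 = 44.524 km/s.
v = √(v_r² + v_t²) = √((-53.44)² + 44.524²) = √4838.22 = 69.557 km/s.

69.6 km/s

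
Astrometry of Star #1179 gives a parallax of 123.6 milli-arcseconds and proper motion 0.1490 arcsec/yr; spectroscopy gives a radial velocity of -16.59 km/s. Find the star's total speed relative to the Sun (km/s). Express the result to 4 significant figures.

17.55 km/s

d = 1/p = 1/0.1236″ = 8.0906 pc.
v_t = 4.740 μ d = 4.740 × 0.1490 × 8.0906 = 5.7141 km/s.
v = √(v_r² + v_t²) = √((-16.59)² + 5.7141²) = √307.879 = 17.546 km/s.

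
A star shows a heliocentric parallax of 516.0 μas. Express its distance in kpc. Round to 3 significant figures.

1.94 kpc

p = 516.0 μas = 0.0005160 arcsec.
d = 1/p = 1/0.0005160 = 1938 pc.
= 1.938 kpc.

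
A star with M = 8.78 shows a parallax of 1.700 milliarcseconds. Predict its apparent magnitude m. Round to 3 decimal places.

d = 1/p = 1/0.001700″ = 588.24 pc.
m − M = 5 log₁₀ d − 5 = 5 log₁₀(588.24) − 5 = 13.8478 − 5 = 8.8478.
m = M + (m − M) = 8.78 + 8.8478 = 17.628.

m = 17.628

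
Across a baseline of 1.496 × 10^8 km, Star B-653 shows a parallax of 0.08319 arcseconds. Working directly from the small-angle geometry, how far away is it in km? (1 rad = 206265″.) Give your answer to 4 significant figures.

3.709 × 10^14 km

θ = 0.08319″ = 0.08319/206265 = 4.0332 × 10^-7 rad.
d = B/θ = (1.496 × 10^8) / (4.0332 × 10^-7) = 3.7092 × 10^14 km.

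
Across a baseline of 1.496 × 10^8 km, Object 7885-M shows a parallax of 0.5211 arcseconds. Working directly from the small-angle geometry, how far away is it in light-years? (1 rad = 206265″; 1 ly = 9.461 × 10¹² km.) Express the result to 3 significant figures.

6.26 ly

θ = 0.5211″ = 0.5211/206265 = 2.5264 × 10^-6 rad.
d = B/θ = (1.496 × 10^8) / (2.5264 × 10^-6) = 5.9215 × 10^13 km = (5.9215 × 10^13) / (9.461 × 10^12) ly = 6.2589 ly.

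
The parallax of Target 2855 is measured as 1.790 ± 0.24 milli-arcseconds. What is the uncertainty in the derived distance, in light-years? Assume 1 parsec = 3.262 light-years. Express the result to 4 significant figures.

244.3 ly

d = 1/p, so σ_d = σ_p / p².
σ_d = 0.000240 / (0.001790)² = 0.000240 / 0.0000032041 = 74.904 pc = 74.904 × 3.262 ly = 244.34 ly.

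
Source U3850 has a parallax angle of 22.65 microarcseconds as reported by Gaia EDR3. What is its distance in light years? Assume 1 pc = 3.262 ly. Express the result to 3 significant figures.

144000 light years

p = 22.65 microarcseconds = 0.00002265 arcsec.
d = 1/p = 1/0.00002265 = 44150 pc.
In light-years: 44150 × 3.262 = 1.4402 × 10^5 ly.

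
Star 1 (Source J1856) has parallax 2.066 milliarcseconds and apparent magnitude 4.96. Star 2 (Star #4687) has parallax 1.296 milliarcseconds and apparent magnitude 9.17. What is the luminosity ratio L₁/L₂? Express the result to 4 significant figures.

L₁/L₂ = 19.01

d₁ = 1/p₁ = 1/0.002066″ = 484.03 pc; d₂ = 1/p₂ = 1/0.001296″ = 771.6 pc.
M₁ = m₁ − 5 log₁₀ d₁ + 5 = 4.96 − 13.4244 + 5 = -3.4644.
M₂ = 9.17 − 14.4370 + 5 = -0.2670.
L₁/L₂ = 10^(0.4(M₂ − M₁)) = 10^(0.4 × 3.1974) = 10^1.27896 = 19.009.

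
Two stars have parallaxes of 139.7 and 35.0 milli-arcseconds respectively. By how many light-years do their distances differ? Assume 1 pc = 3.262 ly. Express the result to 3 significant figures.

d_A = 1/0.1397″ = 7.1582 pc; d_B = 1/0.03500″ = 28.571 pc.
|d_B − d_A| = |28.571 − 7.1582| = 21.413 pc = 21.413 × 3.262 ly = 69.849 ly.

69.8 ly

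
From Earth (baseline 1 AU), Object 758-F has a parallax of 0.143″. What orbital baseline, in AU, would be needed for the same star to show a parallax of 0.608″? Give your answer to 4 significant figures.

Parallax scales linearly with baseline: p ∝ B, so B = p_target / p_Earth × 1 AU.
B = 0.608 / 0.143 = 4.2517 AU.

4.252 AU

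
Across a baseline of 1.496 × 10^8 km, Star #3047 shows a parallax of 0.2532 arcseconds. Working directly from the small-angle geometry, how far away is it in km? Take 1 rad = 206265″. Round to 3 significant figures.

θ = 0.2532″ = 0.2532/206265 = 1.2275 × 10^-6 rad.
d = B/θ = (1.496 × 10^8) / (1.2275 × 10^-6) = 1.2187 × 10^14 km.

1.22 × 10^14 km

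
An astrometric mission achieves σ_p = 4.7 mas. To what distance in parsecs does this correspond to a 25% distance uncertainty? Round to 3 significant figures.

53.2 pc

σ_d/d = σ_p/p, so the condition is σ_p/p ≤ 0.25, i.e. p ≥ σ_p/0.25.
p_min = 4.7/0.25 = 18.8 mas = 0.0188 arcsec.
d_max = 1/p_min = 1/0.0188 = 53.191 pc.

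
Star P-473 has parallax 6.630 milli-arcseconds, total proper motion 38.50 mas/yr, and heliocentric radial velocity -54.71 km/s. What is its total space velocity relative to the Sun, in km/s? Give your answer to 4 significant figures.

d = 1/p = 1/0.006630″ = 150.83 pc.
μ = 38.50 mas/yr = 0.03850 ″/yr.
v_t = 4.740 μ d = 4.740 × 0.03850 × 150.83 = 27.525 km/s.
v = √(v_r² + v_t²) = √((-54.71)² + 27.525²) = √3750.81 = 61.244 km/s.

61.24 km/s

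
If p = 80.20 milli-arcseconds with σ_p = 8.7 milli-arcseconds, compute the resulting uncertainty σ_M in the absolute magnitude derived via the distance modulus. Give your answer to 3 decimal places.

σ_M = 0.236 mag

M = m − 5 log₁₀ d + 5 = m + 5 log₁₀ p + 5, so ∂M/∂p = 5/(p ln 10).
σ_M = (5/ln 10) · (σ_p/p) = 2.1715 × 8.7/80.20 = 2.1715 × 0.10848 = 0.23556.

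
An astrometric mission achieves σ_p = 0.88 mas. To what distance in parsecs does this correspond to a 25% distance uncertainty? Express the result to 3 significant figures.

284 pc

σ_d/d = σ_p/p, so the condition is σ_p/p ≤ 0.25, i.e. p ≥ σ_p/0.25.
p_min = 0.88/0.25 = 3.52 mas = 0.00352 arcsec.
d_max = 1/p_min = 1/0.00352 = 284.09 pc.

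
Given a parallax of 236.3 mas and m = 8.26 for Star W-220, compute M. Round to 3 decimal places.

d = 1/p = 1/0.2363″ = 4.2319 pc.
m − M = 5 log₁₀(4.2319) − 5 = 3.1327 − 5 = -1.8673.
M = m − (m − M) = 8.26 − (-1.8673) = 10.127.

M = 10.127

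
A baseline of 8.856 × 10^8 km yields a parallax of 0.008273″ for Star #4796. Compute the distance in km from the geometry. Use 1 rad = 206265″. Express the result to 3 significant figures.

2.21 × 10^16 km

θ = 0.008273″ = 0.008273/206265 = 4.0109 × 10^-8 rad.
d = B/θ = (8.856 × 10^8) / (4.0109 × 10^-8) = 2.2080 × 10^16 km.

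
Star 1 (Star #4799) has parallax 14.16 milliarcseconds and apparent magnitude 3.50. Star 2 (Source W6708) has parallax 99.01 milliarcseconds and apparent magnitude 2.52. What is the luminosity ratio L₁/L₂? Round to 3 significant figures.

L₁/L₂ = 19.8

d₁ = 1/p₁ = 1/0.01416″ = 70.621 pc; d₂ = 1/p₂ = 1/0.09901″ = 10.1 pc.
M₁ = m₁ − 5 log₁₀ d₁ + 5 = 3.50 − 9.2447 + 5 = -0.7447.
M₂ = 2.52 − 5.0216 + 5 = 2.4984.
L₁/L₂ = 10^(0.4(M₂ − M₁)) = 10^(0.4 × 3.2431) = 10^1.29724 = 19.826.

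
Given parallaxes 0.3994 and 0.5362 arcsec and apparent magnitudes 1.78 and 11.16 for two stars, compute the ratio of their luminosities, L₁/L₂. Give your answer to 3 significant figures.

d₁ = 1/p₁ = 1/0.3994″ = 2.5038 pc; d₂ = 1/p₂ = 1/0.5362″ = 1.865 pc.
M₁ = m₁ − 5 log₁₀ d₁ + 5 = 1.78 − 1.9930 + 5 = 4.7870.
M₂ = 11.16 − 1.3534 + 5 = 14.8066.
L₁/L₂ = 10^(0.4(M₂ − M₁)) = 10^(0.4 × 10.0196) = 10^4.00784 = 10182.

L₁/L₂ = 10200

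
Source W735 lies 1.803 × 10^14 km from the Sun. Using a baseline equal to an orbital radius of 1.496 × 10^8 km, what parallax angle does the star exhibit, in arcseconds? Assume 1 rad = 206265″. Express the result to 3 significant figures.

0.171 arcsec

θ ≈ B/d = (1.496 × 10^8) / (1.803 × 10^14) = 8.2973 × 10^-7 rad.
In arcseconds: 8.2973 × 10^-7 × 206265 = 0.17114″.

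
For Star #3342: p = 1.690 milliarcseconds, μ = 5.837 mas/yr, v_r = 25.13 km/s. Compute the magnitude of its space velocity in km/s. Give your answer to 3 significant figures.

30.0 km/s

d = 1/p = 1/0.001690″ = 591.72 pc.
μ = 5.837 mas/yr = 0.005837 ″/yr.
v_t = 4.740 μ d = 4.740 × 0.005837 × 591.72 = 16.371 km/s.
v = √(v_r² + v_t²) = √(25.13² + 16.371²) = √899.527 = 29.992 km/s.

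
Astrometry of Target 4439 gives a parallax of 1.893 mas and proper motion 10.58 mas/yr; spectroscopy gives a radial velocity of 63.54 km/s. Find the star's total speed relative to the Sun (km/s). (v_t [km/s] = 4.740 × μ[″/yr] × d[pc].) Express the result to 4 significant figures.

d = 1/p = 1/0.001893″ = 528.26 pc.
μ = 10.58 mas/yr = 0.01058 ″/yr.
v_t = 4.740 μ d = 4.740 × 0.01058 × 528.26 = 26.492 km/s.
v = √(v_r² + v_t²) = √(63.54² + 26.492²) = √4739.16 = 68.842 km/s.

68.84 km/s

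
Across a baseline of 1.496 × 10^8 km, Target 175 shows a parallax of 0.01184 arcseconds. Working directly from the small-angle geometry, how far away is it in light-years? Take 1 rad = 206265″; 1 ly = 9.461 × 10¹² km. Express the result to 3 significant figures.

θ = 0.01184″ = 0.01184/206265 = 5.7402 × 10^-8 rad.
d = B/θ = (1.496 × 10^8) / (5.7402 × 10^-8) = 2.6062 × 10^15 km = (2.6062 × 10^15) / (9.461 × 10^12) ly = 275.47 ly.

275 ly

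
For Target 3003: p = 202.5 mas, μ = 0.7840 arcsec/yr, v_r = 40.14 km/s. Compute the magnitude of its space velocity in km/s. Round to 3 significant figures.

44.1 km/s

d = 1/p = 1/0.2025″ = 4.9383 pc.
v_t = 4.740 μ d = 4.740 × 0.7840 × 4.9383 = 18.352 km/s.
v = √(v_r² + v_t²) = √(40.14² + 18.352²) = √1948.02 = 44.136 km/s.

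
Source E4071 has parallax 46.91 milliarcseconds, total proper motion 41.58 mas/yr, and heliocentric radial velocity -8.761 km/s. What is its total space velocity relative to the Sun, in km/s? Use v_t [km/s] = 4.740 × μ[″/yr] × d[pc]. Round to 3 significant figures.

d = 1/p = 1/0.04691″ = 21.317 pc.
μ = 41.58 mas/yr = 0.04158 ″/yr.
v_t = 4.740 μ d = 4.740 × 0.04158 × 21.317 = 4.2014 km/s.
v = √(v_r² + v_t²) = √((-8.761)² + 4.2014²) = √94.4069 = 9.7163 km/s.

9.72 km/s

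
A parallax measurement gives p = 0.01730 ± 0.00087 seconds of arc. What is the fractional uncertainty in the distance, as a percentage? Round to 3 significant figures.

5.03%

For d = 1/p, |σ_d/d| = |σ_p/p|.
σ_p/p = 0.00087 / 0.01730 = 0.050289 = 5.0289%.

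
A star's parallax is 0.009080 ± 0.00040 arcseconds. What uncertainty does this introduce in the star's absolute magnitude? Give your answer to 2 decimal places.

M = m − 5 log₁₀ d + 5 = m + 5 log₁₀ p + 5, so ∂M/∂p = 5/(p ln 10).
σ_M = (5/ln 10) · (σ_p/p) = 2.1715 × 0.00040/0.009080 = 2.1715 × 0.044053 = 0.095661.

σ_M = 0.10 mag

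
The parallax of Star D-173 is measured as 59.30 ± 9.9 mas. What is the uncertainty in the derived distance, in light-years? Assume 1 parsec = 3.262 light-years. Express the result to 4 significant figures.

9.184 ly

d = 1/p, so σ_d = σ_p / p².
σ_d = 0.00990 / (0.05930)² = 0.00990 / 0.0035165 = 2.8153 pc = 2.8153 × 3.262 ly = 9.1835 ly.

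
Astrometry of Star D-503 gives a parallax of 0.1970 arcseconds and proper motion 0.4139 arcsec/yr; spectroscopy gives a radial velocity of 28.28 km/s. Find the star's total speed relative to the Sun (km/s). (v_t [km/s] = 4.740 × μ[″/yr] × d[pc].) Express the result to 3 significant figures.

30.0 km/s

d = 1/p = 1/0.1970″ = 5.0761 pc.
v_t = 4.740 μ d = 4.740 × 0.4139 × 5.0761 = 9.9587 km/s.
v = √(v_r² + v_t²) = √(28.28² + 9.9587²) = √898.934 = 29.982 km/s.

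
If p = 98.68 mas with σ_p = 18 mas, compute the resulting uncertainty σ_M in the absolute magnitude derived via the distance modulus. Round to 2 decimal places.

M = m − 5 log₁₀ d + 5 = m + 5 log₁₀ p + 5, so ∂M/∂p = 5/(p ln 10).
σ_M = (5/ln 10) · (σ_p/p) = 2.1715 × 18/98.68 = 2.1715 × 0.18241 = 0.3961.

σ_M = 0.40 mag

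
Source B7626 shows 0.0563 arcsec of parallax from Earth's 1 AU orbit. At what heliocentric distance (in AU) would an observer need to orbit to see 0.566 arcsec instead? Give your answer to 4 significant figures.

Parallax scales linearly with baseline: p ∝ B, so B = p_target / p_Earth × 1 AU.
B = 0.566 / 0.0563 = 10.053 AU.

10.05 AU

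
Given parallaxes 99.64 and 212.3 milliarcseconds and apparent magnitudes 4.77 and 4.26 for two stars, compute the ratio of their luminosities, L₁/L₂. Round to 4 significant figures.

d₁ = 1/p₁ = 1/0.09964″ = 10.036 pc; d₂ = 1/p₂ = 1/0.2123″ = 4.7103 pc.
M₁ = m₁ − 5 log₁₀ d₁ + 5 = 4.77 − 5.0078 + 5 = 4.7622.
M₂ = 4.26 − 3.3652 + 5 = 5.8948.
L₁/L₂ = 10^(0.4(M₂ − M₁)) = 10^(0.4 × 1.1326) = 10^0.45304 = 2.8382.

L₁/L₂ = 2.838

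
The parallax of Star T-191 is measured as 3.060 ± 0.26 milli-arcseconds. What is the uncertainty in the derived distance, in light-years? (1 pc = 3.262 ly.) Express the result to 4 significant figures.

90.58 ly

d = 1/p, so σ_d = σ_p / p².
σ_d = 0.000260 / (0.003060)² = 0.000260 / 0.0000093636 = 27.767 pc = 27.767 × 3.262 ly = 90.576 ly.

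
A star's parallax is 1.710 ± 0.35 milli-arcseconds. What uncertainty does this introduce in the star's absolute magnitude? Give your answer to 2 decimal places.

M = m − 5 log₁₀ d + 5 = m + 5 log₁₀ p + 5, so ∂M/∂p = 5/(p ln 10).
σ_M = (5/ln 10) · (σ_p/p) = 2.1715 × 0.35/1.710 = 2.1715 × 0.20468 = 0.44446.

σ_M = 0.44 mag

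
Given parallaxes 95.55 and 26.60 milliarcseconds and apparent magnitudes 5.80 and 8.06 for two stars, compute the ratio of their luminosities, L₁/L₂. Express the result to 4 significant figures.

L₁/L₂ = 0.6213

d₁ = 1/p₁ = 1/0.09555″ = 10.466 pc; d₂ = 1/p₂ = 1/0.02660″ = 37.594 pc.
M₁ = m₁ − 5 log₁₀ d₁ + 5 = 5.80 − 5.0989 + 5 = 5.7011.
M₂ = 8.06 − 7.8756 + 5 = 5.1844.
L₁/L₂ = 10^(0.4(M₂ − M₁)) = 10^(0.4 × (-0.5167)) = 10^(-0.20668) = 0.62133.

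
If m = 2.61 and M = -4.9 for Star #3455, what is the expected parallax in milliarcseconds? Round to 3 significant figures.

m − M = 2.61 − (-4.9) = 7.51.
d = 10^((m−M)/5 + 1) = 10^2.502 = 317.69 pc.
p = 1/d = 1/317.69 = 0.0031477 arcsec = 3.1477 mas.

3.15 mas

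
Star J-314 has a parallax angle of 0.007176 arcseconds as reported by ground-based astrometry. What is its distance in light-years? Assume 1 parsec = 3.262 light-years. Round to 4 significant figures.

454.6 light years

d = 1/p = 1/0.007176 = 139.35 pc.
In light-years: 139.35 × 3.262 = 454.56 ly.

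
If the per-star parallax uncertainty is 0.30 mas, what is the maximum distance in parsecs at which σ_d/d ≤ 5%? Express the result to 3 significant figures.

167 pc

σ_d/d = σ_p/p, so the condition is σ_p/p ≤ 0.05, i.e. p ≥ σ_p/0.05.
p_min = 0.30/0.05 = 6 mas = 0.006 arcsec.
d_max = 1/p_min = 1/0.006 = 166.67 pc.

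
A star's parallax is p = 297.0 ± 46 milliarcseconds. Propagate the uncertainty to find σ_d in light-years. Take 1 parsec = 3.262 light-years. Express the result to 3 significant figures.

d = 1/p, so σ_d = σ_p / p².
σ_d = 0.0460 / (0.2970)² = 0.0460 / 0.088209 = 0.52149 pc = 0.52149 × 3.262 ly = 1.7011 ly.

1.70 ly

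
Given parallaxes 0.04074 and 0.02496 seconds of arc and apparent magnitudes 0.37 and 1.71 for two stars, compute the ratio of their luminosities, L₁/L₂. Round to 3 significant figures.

d₁ = 1/p₁ = 1/0.04074″ = 24.546 pc; d₂ = 1/p₂ = 1/0.02496″ = 40.064 pc.
M₁ = m₁ − 5 log₁₀ d₁ + 5 = 0.37 − 6.9499 + 5 = -1.5799.
M₂ = 1.71 − 8.0138 + 5 = -1.3038.
L₁/L₂ = 10^(0.4(M₂ − M₁)) = 10^(0.4 × 0.2761) = 10^0.11044 = 1.2896.

L₁/L₂ = 1.29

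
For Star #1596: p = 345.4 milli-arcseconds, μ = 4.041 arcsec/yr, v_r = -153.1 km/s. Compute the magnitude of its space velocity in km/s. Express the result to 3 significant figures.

163 km/s

d = 1/p = 1/0.3454″ = 2.8952 pc.
v_t = 4.740 μ d = 4.740 × 4.041 × 2.8952 = 55.456 km/s.
v = √(v_r² + v_t²) = √((-153.1)² + 55.456²) = √26515 = 162.83 km/s.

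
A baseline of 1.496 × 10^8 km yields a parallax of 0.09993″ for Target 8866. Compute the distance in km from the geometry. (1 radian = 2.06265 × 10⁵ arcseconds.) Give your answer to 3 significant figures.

θ = 0.09993″ = 0.09993/206265 = 4.8447 × 10^-7 rad.
d = B/θ = (1.496 × 10^8) / (4.8447 × 10^-7) = 3.0879 × 10^14 km.

3.09 × 10^14 km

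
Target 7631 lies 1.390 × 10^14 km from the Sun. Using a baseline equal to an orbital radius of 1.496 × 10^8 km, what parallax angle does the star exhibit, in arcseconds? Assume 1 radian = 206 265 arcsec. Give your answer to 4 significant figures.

0.2220 arcsec

θ ≈ B/d = (1.496 × 10^8) / (1.390 × 10^14) = 1.0763 × 10^-6 rad.
In arcseconds: 1.0763 × 10^-6 × 206265 = 0.222″.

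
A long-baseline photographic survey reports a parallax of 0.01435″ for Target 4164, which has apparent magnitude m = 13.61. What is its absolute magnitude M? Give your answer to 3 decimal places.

M = 9.394

d = 1/p = 1/0.01435″ = 69.686 pc.
m − M = 5 log₁₀(69.686) − 5 = 9.2157 − 5 = 4.2157.
M = m − (m − M) = 13.61 − 4.2157 = 9.394.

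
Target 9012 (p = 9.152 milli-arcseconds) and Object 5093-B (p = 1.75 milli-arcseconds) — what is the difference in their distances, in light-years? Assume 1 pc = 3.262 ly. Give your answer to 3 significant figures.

1510 ly

d_A = 1/0.009152″ = 109.27 pc; d_B = 1/0.001750″ = 571.43 pc.
|d_B − d_A| = |571.43 − 109.27| = 462.16 pc = 462.16 × 3.262 ly = 1507.6 ly.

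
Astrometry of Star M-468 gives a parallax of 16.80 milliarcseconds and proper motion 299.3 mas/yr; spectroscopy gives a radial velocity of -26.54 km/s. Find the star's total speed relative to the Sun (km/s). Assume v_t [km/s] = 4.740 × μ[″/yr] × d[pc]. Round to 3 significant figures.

d = 1/p = 1/0.01680″ = 59.524 pc.
μ = 299.3 mas/yr = 0.2993 ″/yr.
v_t = 4.740 μ d = 4.740 × 0.2993 × 59.524 = 84.446 km/s.
v = √(v_r² + v_t²) = √((-26.54)² + 84.446²) = √7835.5 = 88.518 km/s.

88.5 km/s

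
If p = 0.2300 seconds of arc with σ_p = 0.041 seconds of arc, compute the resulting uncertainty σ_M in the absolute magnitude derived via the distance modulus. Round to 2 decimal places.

M = m − 5 log₁₀ d + 5 = m + 5 log₁₀ p + 5, so ∂M/∂p = 5/(p ln 10).
σ_M = (5/ln 10) · (σ_p/p) = 2.1715 × 0.041/0.2300 = 2.1715 × 0.17826 = 0.38709.

σ_M = 0.39 mag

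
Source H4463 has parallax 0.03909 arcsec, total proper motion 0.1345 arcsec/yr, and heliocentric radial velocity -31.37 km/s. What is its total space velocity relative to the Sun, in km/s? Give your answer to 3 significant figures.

35.4 km/s

d = 1/p = 1/0.03909″ = 25.582 pc.
v_t = 4.740 μ d = 4.740 × 0.1345 × 25.582 = 16.309 km/s.
v = √(v_r² + v_t²) = √((-31.37)² + 16.309²) = √1250.06 = 35.356 km/s.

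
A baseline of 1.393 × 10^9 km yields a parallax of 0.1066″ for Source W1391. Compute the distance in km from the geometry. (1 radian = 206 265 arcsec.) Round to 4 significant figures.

θ = 0.1066″ = 0.1066/206265 = 5.1681 × 10^-7 rad.
d = B/θ = (1.393 × 10^9) / (5.1681 × 10^-7) = 2.6954 × 10^15 km.

2.695 × 10^15 km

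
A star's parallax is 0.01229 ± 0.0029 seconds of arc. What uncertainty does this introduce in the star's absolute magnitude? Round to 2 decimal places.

σ_M = 0.51 mag

M = m − 5 log₁₀ d + 5 = m + 5 log₁₀ p + 5, so ∂M/∂p = 5/(p ln 10).
σ_M = (5/ln 10) · (σ_p/p) = 2.1715 × 0.0029/0.01229 = 2.1715 × 0.23596 = 0.51239.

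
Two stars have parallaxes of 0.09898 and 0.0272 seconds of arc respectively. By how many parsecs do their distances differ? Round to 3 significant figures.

d_A = 1/0.09898″ = 10.103 pc; d_B = 1/0.02720″ = 36.765 pc.
|d_B − d_A| = |36.765 − 10.103| = 26.662 pc.

26.7 pc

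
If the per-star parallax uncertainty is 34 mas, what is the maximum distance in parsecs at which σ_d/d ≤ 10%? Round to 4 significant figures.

σ_d/d = σ_p/p, so the condition is σ_p/p ≤ 0.10, i.e. p ≥ σ_p/0.10.
p_min = 34/0.10 = 340 mas = 0.34 arcsec.
d_max = 1/p_min = 1/0.34 = 2.9412 pc.

2.941 pc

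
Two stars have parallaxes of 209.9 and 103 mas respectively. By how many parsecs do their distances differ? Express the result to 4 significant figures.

d_A = 1/0.2099″ = 4.7642 pc; d_B = 1/0.1030″ = 9.7087 pc.
|d_B − d_A| = |9.7087 − 4.7642| = 4.9445 pc.

4.945 pc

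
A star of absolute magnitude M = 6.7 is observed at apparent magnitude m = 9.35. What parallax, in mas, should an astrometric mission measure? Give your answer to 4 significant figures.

m − M = 9.35 − 6.7 = 2.65.
d = 10^((m−M)/5 + 1) = 10^1.530 = 33.884 pc.
p = 1/d = 1/33.884 = 0.029512 arcsec = 29.512 mas.

29.51 mas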